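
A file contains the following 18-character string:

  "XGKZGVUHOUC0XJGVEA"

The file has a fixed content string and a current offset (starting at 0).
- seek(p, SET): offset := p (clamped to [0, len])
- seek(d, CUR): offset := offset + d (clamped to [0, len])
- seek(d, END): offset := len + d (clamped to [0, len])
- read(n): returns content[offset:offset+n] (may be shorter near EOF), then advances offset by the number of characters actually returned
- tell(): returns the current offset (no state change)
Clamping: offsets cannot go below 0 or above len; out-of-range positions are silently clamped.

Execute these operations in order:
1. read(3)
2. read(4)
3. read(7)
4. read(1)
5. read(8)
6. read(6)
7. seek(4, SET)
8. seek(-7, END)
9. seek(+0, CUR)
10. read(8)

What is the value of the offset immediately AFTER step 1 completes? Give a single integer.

Answer: 3

Derivation:
After 1 (read(3)): returned 'XGK', offset=3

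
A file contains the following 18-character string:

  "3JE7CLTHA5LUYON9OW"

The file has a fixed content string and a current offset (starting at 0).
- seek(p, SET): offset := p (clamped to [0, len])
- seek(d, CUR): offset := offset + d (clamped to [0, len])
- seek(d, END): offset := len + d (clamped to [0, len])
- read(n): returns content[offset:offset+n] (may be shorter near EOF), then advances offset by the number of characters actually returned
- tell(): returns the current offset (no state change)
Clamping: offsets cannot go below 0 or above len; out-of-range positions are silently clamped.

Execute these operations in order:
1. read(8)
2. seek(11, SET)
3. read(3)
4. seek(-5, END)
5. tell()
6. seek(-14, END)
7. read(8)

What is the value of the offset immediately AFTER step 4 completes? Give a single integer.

After 1 (read(8)): returned '3JE7CLTH', offset=8
After 2 (seek(11, SET)): offset=11
After 3 (read(3)): returned 'UYO', offset=14
After 4 (seek(-5, END)): offset=13

Answer: 13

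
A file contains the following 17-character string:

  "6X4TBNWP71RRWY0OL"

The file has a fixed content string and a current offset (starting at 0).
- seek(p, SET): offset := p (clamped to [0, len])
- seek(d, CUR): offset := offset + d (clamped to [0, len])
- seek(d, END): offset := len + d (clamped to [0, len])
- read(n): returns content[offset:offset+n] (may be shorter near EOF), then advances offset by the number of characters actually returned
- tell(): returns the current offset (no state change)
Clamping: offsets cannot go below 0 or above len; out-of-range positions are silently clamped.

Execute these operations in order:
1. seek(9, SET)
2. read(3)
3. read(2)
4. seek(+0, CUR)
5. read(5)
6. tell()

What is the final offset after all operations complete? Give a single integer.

Answer: 17

Derivation:
After 1 (seek(9, SET)): offset=9
After 2 (read(3)): returned '1RR', offset=12
After 3 (read(2)): returned 'WY', offset=14
After 4 (seek(+0, CUR)): offset=14
After 5 (read(5)): returned '0OL', offset=17
After 6 (tell()): offset=17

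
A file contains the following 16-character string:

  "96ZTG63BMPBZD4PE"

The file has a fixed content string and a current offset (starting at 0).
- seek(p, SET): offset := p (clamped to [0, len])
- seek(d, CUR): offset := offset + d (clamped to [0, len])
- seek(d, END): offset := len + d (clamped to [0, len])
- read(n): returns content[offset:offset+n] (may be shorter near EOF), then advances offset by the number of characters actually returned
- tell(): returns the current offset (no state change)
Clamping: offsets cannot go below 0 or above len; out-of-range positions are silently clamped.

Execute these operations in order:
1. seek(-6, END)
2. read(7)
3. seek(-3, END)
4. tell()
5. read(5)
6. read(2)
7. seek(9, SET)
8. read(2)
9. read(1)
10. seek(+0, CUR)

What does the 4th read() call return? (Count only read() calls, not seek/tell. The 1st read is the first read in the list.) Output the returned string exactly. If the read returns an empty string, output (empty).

Answer: PB

Derivation:
After 1 (seek(-6, END)): offset=10
After 2 (read(7)): returned 'BZD4PE', offset=16
After 3 (seek(-3, END)): offset=13
After 4 (tell()): offset=13
After 5 (read(5)): returned '4PE', offset=16
After 6 (read(2)): returned '', offset=16
After 7 (seek(9, SET)): offset=9
After 8 (read(2)): returned 'PB', offset=11
After 9 (read(1)): returned 'Z', offset=12
After 10 (seek(+0, CUR)): offset=12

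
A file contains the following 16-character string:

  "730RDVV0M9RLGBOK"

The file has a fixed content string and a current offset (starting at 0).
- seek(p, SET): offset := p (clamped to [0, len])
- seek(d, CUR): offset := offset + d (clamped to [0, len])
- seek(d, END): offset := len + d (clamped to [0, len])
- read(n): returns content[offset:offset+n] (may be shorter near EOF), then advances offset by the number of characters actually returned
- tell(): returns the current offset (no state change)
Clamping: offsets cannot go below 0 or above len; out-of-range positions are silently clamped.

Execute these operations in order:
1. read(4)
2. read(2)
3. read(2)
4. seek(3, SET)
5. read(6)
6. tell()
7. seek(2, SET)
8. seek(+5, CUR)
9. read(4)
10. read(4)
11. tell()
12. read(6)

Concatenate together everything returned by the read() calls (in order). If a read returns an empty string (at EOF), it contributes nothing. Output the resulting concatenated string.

Answer: 730RDVV0RDVV0M0M9RLGBOK

Derivation:
After 1 (read(4)): returned '730R', offset=4
After 2 (read(2)): returned 'DV', offset=6
After 3 (read(2)): returned 'V0', offset=8
After 4 (seek(3, SET)): offset=3
After 5 (read(6)): returned 'RDVV0M', offset=9
After 6 (tell()): offset=9
After 7 (seek(2, SET)): offset=2
After 8 (seek(+5, CUR)): offset=7
After 9 (read(4)): returned '0M9R', offset=11
After 10 (read(4)): returned 'LGBO', offset=15
After 11 (tell()): offset=15
After 12 (read(6)): returned 'K', offset=16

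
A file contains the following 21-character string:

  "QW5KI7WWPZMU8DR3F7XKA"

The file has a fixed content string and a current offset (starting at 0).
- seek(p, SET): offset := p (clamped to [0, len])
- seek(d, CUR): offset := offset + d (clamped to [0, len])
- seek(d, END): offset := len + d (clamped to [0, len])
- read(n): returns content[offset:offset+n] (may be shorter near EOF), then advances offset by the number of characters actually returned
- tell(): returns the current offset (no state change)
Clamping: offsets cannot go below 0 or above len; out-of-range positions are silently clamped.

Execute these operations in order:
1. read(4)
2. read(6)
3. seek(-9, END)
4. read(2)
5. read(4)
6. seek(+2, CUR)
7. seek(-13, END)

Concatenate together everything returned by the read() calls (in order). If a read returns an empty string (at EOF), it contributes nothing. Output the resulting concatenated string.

After 1 (read(4)): returned 'QW5K', offset=4
After 2 (read(6)): returned 'I7WWPZ', offset=10
After 3 (seek(-9, END)): offset=12
After 4 (read(2)): returned '8D', offset=14
After 5 (read(4)): returned 'R3F7', offset=18
After 6 (seek(+2, CUR)): offset=20
After 7 (seek(-13, END)): offset=8

Answer: QW5KI7WWPZ8DR3F7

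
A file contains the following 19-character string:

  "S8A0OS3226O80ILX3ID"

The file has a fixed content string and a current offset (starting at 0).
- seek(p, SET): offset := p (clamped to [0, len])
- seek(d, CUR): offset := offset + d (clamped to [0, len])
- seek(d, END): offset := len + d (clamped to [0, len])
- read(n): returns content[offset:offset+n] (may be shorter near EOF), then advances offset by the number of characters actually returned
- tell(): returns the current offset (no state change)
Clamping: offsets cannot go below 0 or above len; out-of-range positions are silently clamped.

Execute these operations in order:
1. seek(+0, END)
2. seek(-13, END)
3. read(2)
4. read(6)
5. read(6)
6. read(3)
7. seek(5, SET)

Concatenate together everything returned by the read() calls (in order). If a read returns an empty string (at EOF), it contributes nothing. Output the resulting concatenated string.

After 1 (seek(+0, END)): offset=19
After 2 (seek(-13, END)): offset=6
After 3 (read(2)): returned '32', offset=8
After 4 (read(6)): returned '26O80I', offset=14
After 5 (read(6)): returned 'LX3ID', offset=19
After 6 (read(3)): returned '', offset=19
After 7 (seek(5, SET)): offset=5

Answer: 3226O80ILX3ID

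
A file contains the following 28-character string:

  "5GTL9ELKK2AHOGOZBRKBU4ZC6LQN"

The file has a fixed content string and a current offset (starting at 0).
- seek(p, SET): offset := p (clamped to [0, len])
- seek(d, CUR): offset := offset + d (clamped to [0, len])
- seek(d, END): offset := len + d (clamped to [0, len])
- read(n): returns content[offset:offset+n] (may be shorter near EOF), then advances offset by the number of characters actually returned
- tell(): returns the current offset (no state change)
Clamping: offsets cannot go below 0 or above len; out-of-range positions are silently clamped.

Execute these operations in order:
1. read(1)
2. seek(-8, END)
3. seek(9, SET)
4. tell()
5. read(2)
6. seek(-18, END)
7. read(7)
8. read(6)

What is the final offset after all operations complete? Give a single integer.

Answer: 23

Derivation:
After 1 (read(1)): returned '5', offset=1
After 2 (seek(-8, END)): offset=20
After 3 (seek(9, SET)): offset=9
After 4 (tell()): offset=9
After 5 (read(2)): returned '2A', offset=11
After 6 (seek(-18, END)): offset=10
After 7 (read(7)): returned 'AHOGOZB', offset=17
After 8 (read(6)): returned 'RKBU4Z', offset=23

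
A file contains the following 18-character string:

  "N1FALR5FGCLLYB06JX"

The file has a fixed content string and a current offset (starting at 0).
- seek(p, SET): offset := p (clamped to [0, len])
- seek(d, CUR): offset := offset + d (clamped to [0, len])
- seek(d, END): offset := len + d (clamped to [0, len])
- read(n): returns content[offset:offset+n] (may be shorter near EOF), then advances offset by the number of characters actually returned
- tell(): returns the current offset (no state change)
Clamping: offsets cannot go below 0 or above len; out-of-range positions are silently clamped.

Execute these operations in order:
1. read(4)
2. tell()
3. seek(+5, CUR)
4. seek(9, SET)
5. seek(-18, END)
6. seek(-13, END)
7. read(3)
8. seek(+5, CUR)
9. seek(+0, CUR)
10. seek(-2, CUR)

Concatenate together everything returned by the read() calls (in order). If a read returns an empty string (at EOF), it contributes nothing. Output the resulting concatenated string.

Answer: N1FAR5F

Derivation:
After 1 (read(4)): returned 'N1FA', offset=4
After 2 (tell()): offset=4
After 3 (seek(+5, CUR)): offset=9
After 4 (seek(9, SET)): offset=9
After 5 (seek(-18, END)): offset=0
After 6 (seek(-13, END)): offset=5
After 7 (read(3)): returned 'R5F', offset=8
After 8 (seek(+5, CUR)): offset=13
After 9 (seek(+0, CUR)): offset=13
After 10 (seek(-2, CUR)): offset=11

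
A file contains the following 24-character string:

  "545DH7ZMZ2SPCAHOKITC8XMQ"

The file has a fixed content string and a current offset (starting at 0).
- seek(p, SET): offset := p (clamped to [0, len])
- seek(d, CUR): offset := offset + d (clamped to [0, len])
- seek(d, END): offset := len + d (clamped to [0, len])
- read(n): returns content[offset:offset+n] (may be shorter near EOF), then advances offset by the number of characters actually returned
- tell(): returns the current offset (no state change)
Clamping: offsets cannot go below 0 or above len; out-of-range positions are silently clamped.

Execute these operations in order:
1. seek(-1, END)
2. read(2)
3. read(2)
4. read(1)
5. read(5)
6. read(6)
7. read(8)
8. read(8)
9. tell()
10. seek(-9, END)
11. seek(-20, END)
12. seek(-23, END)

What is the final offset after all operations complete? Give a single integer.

Answer: 1

Derivation:
After 1 (seek(-1, END)): offset=23
After 2 (read(2)): returned 'Q', offset=24
After 3 (read(2)): returned '', offset=24
After 4 (read(1)): returned '', offset=24
After 5 (read(5)): returned '', offset=24
After 6 (read(6)): returned '', offset=24
After 7 (read(8)): returned '', offset=24
After 8 (read(8)): returned '', offset=24
After 9 (tell()): offset=24
After 10 (seek(-9, END)): offset=15
After 11 (seek(-20, END)): offset=4
After 12 (seek(-23, END)): offset=1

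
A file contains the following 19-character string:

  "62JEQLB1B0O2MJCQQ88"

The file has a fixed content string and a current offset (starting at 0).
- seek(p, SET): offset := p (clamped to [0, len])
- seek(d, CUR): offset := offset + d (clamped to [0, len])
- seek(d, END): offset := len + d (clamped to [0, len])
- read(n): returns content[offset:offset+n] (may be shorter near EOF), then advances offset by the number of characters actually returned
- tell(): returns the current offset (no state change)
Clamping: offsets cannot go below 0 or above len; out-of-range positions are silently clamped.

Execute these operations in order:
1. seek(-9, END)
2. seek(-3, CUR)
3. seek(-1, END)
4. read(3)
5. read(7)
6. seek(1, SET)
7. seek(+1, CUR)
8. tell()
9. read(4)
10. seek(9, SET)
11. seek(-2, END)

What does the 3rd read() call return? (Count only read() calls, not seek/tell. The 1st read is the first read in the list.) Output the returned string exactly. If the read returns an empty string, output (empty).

After 1 (seek(-9, END)): offset=10
After 2 (seek(-3, CUR)): offset=7
After 3 (seek(-1, END)): offset=18
After 4 (read(3)): returned '8', offset=19
After 5 (read(7)): returned '', offset=19
After 6 (seek(1, SET)): offset=1
After 7 (seek(+1, CUR)): offset=2
After 8 (tell()): offset=2
After 9 (read(4)): returned 'JEQL', offset=6
After 10 (seek(9, SET)): offset=9
After 11 (seek(-2, END)): offset=17

Answer: JEQL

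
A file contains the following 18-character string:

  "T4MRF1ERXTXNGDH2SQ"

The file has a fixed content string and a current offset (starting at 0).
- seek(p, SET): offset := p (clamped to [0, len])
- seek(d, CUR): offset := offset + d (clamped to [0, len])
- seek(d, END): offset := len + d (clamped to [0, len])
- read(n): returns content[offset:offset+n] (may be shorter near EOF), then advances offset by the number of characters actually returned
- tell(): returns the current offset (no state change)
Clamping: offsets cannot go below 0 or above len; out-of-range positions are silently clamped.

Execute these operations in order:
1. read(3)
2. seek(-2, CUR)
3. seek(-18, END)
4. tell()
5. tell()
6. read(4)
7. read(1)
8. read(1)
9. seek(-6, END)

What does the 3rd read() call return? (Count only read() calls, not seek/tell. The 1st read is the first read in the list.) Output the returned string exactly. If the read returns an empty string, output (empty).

Answer: F

Derivation:
After 1 (read(3)): returned 'T4M', offset=3
After 2 (seek(-2, CUR)): offset=1
After 3 (seek(-18, END)): offset=0
After 4 (tell()): offset=0
After 5 (tell()): offset=0
After 6 (read(4)): returned 'T4MR', offset=4
After 7 (read(1)): returned 'F', offset=5
After 8 (read(1)): returned '1', offset=6
After 9 (seek(-6, END)): offset=12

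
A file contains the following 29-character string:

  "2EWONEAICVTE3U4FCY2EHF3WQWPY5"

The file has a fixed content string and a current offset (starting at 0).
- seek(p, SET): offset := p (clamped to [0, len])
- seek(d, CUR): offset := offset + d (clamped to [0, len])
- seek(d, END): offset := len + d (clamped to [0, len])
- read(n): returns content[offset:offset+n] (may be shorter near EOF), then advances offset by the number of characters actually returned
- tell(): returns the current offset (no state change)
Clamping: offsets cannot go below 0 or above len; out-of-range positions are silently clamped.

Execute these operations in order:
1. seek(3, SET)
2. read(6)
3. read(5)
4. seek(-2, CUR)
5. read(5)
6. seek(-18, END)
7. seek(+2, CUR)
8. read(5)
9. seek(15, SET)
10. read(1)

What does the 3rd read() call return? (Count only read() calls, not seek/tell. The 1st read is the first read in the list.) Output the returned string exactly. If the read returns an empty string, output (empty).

Answer: 3U4FC

Derivation:
After 1 (seek(3, SET)): offset=3
After 2 (read(6)): returned 'ONEAIC', offset=9
After 3 (read(5)): returned 'VTE3U', offset=14
After 4 (seek(-2, CUR)): offset=12
After 5 (read(5)): returned '3U4FC', offset=17
After 6 (seek(-18, END)): offset=11
After 7 (seek(+2, CUR)): offset=13
After 8 (read(5)): returned 'U4FCY', offset=18
After 9 (seek(15, SET)): offset=15
After 10 (read(1)): returned 'F', offset=16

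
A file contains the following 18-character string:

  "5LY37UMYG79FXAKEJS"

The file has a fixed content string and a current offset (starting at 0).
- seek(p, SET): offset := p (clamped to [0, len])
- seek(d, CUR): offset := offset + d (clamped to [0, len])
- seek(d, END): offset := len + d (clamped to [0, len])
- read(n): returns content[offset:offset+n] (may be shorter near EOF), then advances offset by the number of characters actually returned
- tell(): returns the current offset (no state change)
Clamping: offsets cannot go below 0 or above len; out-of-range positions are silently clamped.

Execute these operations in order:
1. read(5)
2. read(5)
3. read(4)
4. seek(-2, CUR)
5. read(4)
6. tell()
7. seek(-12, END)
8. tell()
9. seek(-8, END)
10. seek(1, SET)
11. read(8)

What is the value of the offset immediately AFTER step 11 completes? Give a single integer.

After 1 (read(5)): returned '5LY37', offset=5
After 2 (read(5)): returned 'UMYG7', offset=10
After 3 (read(4)): returned '9FXA', offset=14
After 4 (seek(-2, CUR)): offset=12
After 5 (read(4)): returned 'XAKE', offset=16
After 6 (tell()): offset=16
After 7 (seek(-12, END)): offset=6
After 8 (tell()): offset=6
After 9 (seek(-8, END)): offset=10
After 10 (seek(1, SET)): offset=1
After 11 (read(8)): returned 'LY37UMYG', offset=9

Answer: 9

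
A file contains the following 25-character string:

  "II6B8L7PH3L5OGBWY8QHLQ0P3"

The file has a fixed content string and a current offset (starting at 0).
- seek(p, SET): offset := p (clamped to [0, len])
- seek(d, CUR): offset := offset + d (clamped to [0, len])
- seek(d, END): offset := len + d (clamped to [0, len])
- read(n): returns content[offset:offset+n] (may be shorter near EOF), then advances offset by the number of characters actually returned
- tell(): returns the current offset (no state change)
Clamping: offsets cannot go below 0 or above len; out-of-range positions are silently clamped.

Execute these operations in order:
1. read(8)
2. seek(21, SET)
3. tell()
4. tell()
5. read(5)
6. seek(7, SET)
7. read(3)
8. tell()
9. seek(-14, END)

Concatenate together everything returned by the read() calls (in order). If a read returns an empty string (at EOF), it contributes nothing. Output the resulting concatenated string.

Answer: II6B8L7PQ0P3PH3

Derivation:
After 1 (read(8)): returned 'II6B8L7P', offset=8
After 2 (seek(21, SET)): offset=21
After 3 (tell()): offset=21
After 4 (tell()): offset=21
After 5 (read(5)): returned 'Q0P3', offset=25
After 6 (seek(7, SET)): offset=7
After 7 (read(3)): returned 'PH3', offset=10
After 8 (tell()): offset=10
After 9 (seek(-14, END)): offset=11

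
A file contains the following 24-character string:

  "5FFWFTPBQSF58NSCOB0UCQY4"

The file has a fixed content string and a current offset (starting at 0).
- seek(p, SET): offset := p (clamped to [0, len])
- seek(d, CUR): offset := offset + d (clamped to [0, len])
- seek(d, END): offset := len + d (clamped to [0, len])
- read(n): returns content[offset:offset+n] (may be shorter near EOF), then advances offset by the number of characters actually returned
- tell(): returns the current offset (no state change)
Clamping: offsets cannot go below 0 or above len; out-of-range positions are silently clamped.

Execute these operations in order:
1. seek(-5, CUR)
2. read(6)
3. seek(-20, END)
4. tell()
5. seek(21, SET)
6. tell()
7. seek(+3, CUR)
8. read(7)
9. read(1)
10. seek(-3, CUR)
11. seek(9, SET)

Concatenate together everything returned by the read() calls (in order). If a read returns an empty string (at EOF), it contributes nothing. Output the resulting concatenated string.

Answer: 5FFWFT

Derivation:
After 1 (seek(-5, CUR)): offset=0
After 2 (read(6)): returned '5FFWFT', offset=6
After 3 (seek(-20, END)): offset=4
After 4 (tell()): offset=4
After 5 (seek(21, SET)): offset=21
After 6 (tell()): offset=21
After 7 (seek(+3, CUR)): offset=24
After 8 (read(7)): returned '', offset=24
After 9 (read(1)): returned '', offset=24
After 10 (seek(-3, CUR)): offset=21
After 11 (seek(9, SET)): offset=9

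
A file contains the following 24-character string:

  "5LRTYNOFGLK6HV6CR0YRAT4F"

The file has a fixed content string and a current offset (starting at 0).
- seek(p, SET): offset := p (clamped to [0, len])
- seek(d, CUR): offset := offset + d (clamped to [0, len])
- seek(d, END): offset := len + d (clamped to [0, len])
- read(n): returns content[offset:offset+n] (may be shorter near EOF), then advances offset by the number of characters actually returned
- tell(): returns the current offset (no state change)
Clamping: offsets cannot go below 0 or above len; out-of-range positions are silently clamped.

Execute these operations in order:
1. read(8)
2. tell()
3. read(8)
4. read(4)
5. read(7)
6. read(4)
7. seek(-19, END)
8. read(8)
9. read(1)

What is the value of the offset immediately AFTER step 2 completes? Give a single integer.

Answer: 8

Derivation:
After 1 (read(8)): returned '5LRTYNOF', offset=8
After 2 (tell()): offset=8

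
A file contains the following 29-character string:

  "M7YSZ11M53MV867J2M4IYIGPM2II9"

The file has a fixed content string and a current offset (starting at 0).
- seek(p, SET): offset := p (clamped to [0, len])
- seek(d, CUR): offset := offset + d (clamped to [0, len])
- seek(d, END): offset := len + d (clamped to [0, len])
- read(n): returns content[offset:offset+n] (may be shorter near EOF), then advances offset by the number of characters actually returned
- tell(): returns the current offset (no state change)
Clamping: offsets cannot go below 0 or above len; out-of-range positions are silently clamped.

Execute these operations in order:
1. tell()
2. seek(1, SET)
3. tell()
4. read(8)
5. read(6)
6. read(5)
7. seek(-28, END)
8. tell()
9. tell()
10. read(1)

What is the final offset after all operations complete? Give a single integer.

After 1 (tell()): offset=0
After 2 (seek(1, SET)): offset=1
After 3 (tell()): offset=1
After 4 (read(8)): returned '7YSZ11M5', offset=9
After 5 (read(6)): returned '3MV867', offset=15
After 6 (read(5)): returned 'J2M4I', offset=20
After 7 (seek(-28, END)): offset=1
After 8 (tell()): offset=1
After 9 (tell()): offset=1
After 10 (read(1)): returned '7', offset=2

Answer: 2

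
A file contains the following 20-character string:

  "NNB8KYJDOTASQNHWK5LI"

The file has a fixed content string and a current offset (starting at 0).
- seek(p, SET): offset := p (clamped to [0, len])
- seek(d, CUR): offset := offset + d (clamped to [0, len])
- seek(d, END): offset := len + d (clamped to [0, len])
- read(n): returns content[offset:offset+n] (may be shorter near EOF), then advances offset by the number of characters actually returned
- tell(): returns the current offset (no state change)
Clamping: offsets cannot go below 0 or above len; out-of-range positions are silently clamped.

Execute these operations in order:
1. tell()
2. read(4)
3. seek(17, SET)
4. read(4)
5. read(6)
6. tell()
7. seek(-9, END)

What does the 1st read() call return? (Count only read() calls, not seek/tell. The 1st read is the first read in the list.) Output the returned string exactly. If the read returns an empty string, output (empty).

After 1 (tell()): offset=0
After 2 (read(4)): returned 'NNB8', offset=4
After 3 (seek(17, SET)): offset=17
After 4 (read(4)): returned '5LI', offset=20
After 5 (read(6)): returned '', offset=20
After 6 (tell()): offset=20
After 7 (seek(-9, END)): offset=11

Answer: NNB8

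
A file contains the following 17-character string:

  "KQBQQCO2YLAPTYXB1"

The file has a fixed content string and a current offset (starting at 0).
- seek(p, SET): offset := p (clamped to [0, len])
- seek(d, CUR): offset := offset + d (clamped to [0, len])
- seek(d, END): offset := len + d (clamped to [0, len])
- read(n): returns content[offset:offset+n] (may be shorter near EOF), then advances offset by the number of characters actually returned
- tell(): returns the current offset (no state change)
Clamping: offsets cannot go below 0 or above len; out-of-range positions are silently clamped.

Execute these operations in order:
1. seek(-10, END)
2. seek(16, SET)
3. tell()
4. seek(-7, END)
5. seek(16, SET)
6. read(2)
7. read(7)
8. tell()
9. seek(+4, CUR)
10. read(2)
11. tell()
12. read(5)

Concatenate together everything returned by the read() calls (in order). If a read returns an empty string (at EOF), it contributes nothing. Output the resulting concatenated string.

Answer: 1

Derivation:
After 1 (seek(-10, END)): offset=7
After 2 (seek(16, SET)): offset=16
After 3 (tell()): offset=16
After 4 (seek(-7, END)): offset=10
After 5 (seek(16, SET)): offset=16
After 6 (read(2)): returned '1', offset=17
After 7 (read(7)): returned '', offset=17
After 8 (tell()): offset=17
After 9 (seek(+4, CUR)): offset=17
After 10 (read(2)): returned '', offset=17
After 11 (tell()): offset=17
After 12 (read(5)): returned '', offset=17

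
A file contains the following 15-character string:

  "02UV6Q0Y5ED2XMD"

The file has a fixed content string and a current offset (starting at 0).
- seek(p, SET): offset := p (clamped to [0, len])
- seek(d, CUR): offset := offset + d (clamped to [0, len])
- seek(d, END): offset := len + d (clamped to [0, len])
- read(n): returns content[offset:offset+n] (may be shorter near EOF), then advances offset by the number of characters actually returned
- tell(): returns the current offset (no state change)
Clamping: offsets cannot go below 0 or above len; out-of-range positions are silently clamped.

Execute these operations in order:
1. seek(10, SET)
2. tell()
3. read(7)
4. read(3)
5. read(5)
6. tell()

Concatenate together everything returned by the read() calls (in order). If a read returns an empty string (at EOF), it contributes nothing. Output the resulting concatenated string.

After 1 (seek(10, SET)): offset=10
After 2 (tell()): offset=10
After 3 (read(7)): returned 'D2XMD', offset=15
After 4 (read(3)): returned '', offset=15
After 5 (read(5)): returned '', offset=15
After 6 (tell()): offset=15

Answer: D2XMD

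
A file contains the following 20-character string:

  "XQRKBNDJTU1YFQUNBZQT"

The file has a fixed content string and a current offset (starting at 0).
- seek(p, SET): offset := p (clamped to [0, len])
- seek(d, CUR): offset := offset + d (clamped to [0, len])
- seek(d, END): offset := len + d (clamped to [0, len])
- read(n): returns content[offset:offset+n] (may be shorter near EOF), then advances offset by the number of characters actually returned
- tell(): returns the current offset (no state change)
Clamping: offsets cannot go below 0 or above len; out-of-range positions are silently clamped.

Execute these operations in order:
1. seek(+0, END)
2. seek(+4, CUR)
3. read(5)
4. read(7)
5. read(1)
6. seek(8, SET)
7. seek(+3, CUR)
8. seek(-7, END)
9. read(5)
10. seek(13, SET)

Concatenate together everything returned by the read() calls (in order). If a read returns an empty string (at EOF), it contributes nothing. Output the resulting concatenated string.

Answer: QUNBZ

Derivation:
After 1 (seek(+0, END)): offset=20
After 2 (seek(+4, CUR)): offset=20
After 3 (read(5)): returned '', offset=20
After 4 (read(7)): returned '', offset=20
After 5 (read(1)): returned '', offset=20
After 6 (seek(8, SET)): offset=8
After 7 (seek(+3, CUR)): offset=11
After 8 (seek(-7, END)): offset=13
After 9 (read(5)): returned 'QUNBZ', offset=18
After 10 (seek(13, SET)): offset=13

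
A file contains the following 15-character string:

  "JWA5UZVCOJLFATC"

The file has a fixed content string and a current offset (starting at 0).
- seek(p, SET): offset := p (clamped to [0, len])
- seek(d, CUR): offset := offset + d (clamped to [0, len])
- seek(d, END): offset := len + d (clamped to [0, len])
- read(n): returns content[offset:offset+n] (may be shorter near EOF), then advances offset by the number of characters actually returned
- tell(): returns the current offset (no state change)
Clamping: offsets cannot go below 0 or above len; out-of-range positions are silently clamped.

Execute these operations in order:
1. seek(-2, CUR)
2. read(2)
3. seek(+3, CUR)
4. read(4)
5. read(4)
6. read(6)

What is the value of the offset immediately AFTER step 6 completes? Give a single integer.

After 1 (seek(-2, CUR)): offset=0
After 2 (read(2)): returned 'JW', offset=2
After 3 (seek(+3, CUR)): offset=5
After 4 (read(4)): returned 'ZVCO', offset=9
After 5 (read(4)): returned 'JLFA', offset=13
After 6 (read(6)): returned 'TC', offset=15

Answer: 15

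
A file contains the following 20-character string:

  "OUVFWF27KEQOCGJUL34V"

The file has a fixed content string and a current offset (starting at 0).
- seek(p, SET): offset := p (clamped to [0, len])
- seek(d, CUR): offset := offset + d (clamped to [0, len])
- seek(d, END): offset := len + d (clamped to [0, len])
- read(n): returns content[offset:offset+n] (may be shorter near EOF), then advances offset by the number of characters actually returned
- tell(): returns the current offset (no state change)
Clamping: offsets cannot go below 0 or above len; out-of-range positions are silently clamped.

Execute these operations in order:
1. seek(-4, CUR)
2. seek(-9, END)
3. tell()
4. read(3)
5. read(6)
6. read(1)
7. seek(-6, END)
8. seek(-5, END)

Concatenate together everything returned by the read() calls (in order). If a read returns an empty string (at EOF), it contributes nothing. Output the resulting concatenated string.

After 1 (seek(-4, CUR)): offset=0
After 2 (seek(-9, END)): offset=11
After 3 (tell()): offset=11
After 4 (read(3)): returned 'OCG', offset=14
After 5 (read(6)): returned 'JUL34V', offset=20
After 6 (read(1)): returned '', offset=20
After 7 (seek(-6, END)): offset=14
After 8 (seek(-5, END)): offset=15

Answer: OCGJUL34V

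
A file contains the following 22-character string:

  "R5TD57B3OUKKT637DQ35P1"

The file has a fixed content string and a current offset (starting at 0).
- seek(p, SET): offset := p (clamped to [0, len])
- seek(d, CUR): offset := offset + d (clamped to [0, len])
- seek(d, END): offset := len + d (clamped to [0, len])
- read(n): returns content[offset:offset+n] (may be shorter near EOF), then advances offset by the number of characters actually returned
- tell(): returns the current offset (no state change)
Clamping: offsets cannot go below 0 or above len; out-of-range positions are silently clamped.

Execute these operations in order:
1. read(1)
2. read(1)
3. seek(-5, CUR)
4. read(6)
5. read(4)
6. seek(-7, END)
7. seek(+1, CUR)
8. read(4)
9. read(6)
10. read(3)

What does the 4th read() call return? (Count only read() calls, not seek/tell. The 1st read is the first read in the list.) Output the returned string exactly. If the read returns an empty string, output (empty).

After 1 (read(1)): returned 'R', offset=1
After 2 (read(1)): returned '5', offset=2
After 3 (seek(-5, CUR)): offset=0
After 4 (read(6)): returned 'R5TD57', offset=6
After 5 (read(4)): returned 'B3OU', offset=10
After 6 (seek(-7, END)): offset=15
After 7 (seek(+1, CUR)): offset=16
After 8 (read(4)): returned 'DQ35', offset=20
After 9 (read(6)): returned 'P1', offset=22
After 10 (read(3)): returned '', offset=22

Answer: B3OU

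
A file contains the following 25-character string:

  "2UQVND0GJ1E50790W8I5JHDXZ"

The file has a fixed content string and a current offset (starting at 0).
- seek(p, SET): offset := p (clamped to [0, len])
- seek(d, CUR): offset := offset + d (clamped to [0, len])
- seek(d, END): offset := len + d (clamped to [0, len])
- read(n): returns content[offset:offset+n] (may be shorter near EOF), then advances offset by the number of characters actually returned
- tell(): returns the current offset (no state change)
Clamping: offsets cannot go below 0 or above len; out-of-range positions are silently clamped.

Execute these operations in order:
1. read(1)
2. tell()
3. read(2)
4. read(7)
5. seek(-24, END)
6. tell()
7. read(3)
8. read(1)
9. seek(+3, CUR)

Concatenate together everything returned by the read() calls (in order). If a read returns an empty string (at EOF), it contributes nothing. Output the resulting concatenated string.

Answer: 2UQVND0GJ1UQVN

Derivation:
After 1 (read(1)): returned '2', offset=1
After 2 (tell()): offset=1
After 3 (read(2)): returned 'UQ', offset=3
After 4 (read(7)): returned 'VND0GJ1', offset=10
After 5 (seek(-24, END)): offset=1
After 6 (tell()): offset=1
After 7 (read(3)): returned 'UQV', offset=4
After 8 (read(1)): returned 'N', offset=5
After 9 (seek(+3, CUR)): offset=8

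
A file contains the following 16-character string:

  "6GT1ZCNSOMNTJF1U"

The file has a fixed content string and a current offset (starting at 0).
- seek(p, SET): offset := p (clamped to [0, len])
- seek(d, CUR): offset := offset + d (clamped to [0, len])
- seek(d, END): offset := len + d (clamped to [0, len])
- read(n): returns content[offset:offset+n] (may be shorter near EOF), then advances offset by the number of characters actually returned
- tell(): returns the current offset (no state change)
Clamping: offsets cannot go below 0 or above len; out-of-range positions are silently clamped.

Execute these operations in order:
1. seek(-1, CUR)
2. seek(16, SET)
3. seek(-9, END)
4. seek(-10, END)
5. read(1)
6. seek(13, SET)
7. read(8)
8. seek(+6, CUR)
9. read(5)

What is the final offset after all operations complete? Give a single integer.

After 1 (seek(-1, CUR)): offset=0
After 2 (seek(16, SET)): offset=16
After 3 (seek(-9, END)): offset=7
After 4 (seek(-10, END)): offset=6
After 5 (read(1)): returned 'N', offset=7
After 6 (seek(13, SET)): offset=13
After 7 (read(8)): returned 'F1U', offset=16
After 8 (seek(+6, CUR)): offset=16
After 9 (read(5)): returned '', offset=16

Answer: 16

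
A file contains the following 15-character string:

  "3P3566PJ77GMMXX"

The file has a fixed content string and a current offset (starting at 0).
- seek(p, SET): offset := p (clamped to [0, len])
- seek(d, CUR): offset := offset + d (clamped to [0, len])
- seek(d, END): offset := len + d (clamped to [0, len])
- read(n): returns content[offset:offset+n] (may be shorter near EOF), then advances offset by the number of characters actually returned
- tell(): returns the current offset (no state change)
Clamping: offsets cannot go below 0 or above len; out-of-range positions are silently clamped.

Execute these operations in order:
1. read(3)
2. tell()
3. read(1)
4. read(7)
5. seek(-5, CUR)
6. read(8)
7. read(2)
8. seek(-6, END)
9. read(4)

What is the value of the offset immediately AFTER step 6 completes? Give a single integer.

After 1 (read(3)): returned '3P3', offset=3
After 2 (tell()): offset=3
After 3 (read(1)): returned '5', offset=4
After 4 (read(7)): returned '66PJ77G', offset=11
After 5 (seek(-5, CUR)): offset=6
After 6 (read(8)): returned 'PJ77GMMX', offset=14

Answer: 14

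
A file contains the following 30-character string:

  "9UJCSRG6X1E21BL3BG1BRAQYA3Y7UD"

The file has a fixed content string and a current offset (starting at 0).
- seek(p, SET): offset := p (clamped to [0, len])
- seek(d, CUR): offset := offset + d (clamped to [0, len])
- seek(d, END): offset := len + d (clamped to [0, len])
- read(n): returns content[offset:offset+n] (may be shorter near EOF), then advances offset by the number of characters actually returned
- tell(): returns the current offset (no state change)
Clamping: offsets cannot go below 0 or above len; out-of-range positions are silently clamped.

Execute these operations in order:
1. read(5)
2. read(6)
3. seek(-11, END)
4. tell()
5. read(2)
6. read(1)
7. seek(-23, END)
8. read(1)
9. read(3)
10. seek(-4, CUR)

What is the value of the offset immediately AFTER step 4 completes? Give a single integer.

After 1 (read(5)): returned '9UJCS', offset=5
After 2 (read(6)): returned 'RG6X1E', offset=11
After 3 (seek(-11, END)): offset=19
After 4 (tell()): offset=19

Answer: 19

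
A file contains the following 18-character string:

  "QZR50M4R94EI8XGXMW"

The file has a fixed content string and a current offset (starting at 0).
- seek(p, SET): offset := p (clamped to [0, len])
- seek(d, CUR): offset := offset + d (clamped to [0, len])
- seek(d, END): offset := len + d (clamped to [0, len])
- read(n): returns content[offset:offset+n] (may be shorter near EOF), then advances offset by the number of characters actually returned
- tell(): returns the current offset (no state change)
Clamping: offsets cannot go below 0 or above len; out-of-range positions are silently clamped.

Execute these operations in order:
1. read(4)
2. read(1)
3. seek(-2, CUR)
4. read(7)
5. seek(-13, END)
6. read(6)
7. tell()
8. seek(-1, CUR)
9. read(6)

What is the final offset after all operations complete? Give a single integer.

Answer: 16

Derivation:
After 1 (read(4)): returned 'QZR5', offset=4
After 2 (read(1)): returned '0', offset=5
After 3 (seek(-2, CUR)): offset=3
After 4 (read(7)): returned '50M4R94', offset=10
After 5 (seek(-13, END)): offset=5
After 6 (read(6)): returned 'M4R94E', offset=11
After 7 (tell()): offset=11
After 8 (seek(-1, CUR)): offset=10
After 9 (read(6)): returned 'EI8XGX', offset=16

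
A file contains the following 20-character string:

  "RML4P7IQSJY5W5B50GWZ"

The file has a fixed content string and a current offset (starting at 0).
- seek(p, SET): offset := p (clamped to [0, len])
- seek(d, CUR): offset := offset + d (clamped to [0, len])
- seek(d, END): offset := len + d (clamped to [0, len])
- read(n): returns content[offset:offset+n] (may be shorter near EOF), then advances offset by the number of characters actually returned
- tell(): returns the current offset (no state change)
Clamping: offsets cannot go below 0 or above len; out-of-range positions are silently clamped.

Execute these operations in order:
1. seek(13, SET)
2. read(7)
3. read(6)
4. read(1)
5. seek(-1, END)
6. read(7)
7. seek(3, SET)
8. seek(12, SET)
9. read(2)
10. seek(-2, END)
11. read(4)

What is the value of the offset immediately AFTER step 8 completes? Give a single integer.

After 1 (seek(13, SET)): offset=13
After 2 (read(7)): returned '5B50GWZ', offset=20
After 3 (read(6)): returned '', offset=20
After 4 (read(1)): returned '', offset=20
After 5 (seek(-1, END)): offset=19
After 6 (read(7)): returned 'Z', offset=20
After 7 (seek(3, SET)): offset=3
After 8 (seek(12, SET)): offset=12

Answer: 12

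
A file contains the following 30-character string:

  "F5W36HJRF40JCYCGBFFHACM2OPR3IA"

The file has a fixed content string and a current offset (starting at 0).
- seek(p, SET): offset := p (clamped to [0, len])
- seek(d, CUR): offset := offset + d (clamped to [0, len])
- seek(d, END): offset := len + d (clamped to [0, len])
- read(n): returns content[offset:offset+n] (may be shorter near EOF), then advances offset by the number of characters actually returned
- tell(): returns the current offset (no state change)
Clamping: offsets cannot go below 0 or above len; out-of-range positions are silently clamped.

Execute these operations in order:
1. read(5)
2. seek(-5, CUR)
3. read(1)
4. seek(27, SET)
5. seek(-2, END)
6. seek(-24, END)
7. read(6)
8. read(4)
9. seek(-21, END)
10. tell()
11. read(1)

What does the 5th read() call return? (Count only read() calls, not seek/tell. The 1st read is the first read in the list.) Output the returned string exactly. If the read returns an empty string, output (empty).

After 1 (read(5)): returned 'F5W36', offset=5
After 2 (seek(-5, CUR)): offset=0
After 3 (read(1)): returned 'F', offset=1
After 4 (seek(27, SET)): offset=27
After 5 (seek(-2, END)): offset=28
After 6 (seek(-24, END)): offset=6
After 7 (read(6)): returned 'JRF40J', offset=12
After 8 (read(4)): returned 'CYCG', offset=16
After 9 (seek(-21, END)): offset=9
After 10 (tell()): offset=9
After 11 (read(1)): returned '4', offset=10

Answer: 4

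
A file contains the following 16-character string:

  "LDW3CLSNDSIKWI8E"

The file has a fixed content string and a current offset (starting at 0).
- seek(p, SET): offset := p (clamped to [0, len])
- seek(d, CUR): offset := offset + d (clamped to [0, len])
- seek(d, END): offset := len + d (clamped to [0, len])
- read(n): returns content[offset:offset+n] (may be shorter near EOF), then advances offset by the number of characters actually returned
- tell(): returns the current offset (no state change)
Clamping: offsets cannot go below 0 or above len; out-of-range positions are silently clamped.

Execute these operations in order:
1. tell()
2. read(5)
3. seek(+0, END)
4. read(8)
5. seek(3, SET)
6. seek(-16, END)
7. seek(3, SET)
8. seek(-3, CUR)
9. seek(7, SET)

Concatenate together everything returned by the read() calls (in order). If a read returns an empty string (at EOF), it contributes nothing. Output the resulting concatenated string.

After 1 (tell()): offset=0
After 2 (read(5)): returned 'LDW3C', offset=5
After 3 (seek(+0, END)): offset=16
After 4 (read(8)): returned '', offset=16
After 5 (seek(3, SET)): offset=3
After 6 (seek(-16, END)): offset=0
After 7 (seek(3, SET)): offset=3
After 8 (seek(-3, CUR)): offset=0
After 9 (seek(7, SET)): offset=7

Answer: LDW3C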